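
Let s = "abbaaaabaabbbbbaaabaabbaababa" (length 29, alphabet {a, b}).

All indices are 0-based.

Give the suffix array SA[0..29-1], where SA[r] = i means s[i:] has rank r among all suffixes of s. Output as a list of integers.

[28, 3, 15, 4, 16, 5, 23, 19, 8, 26, 17, 6, 24, 0, 20, 9, 27, 2, 14, 22, 18, 7, 25, 1, 13, 21, 12, 11, 10]

rank→(start, suffix):
  0 → (28, 'a')
  1 → (3, 'aaaabaabbbbbaaabaabbaababa')
  2 → (15, 'aaabaabbaababa')
  3 → (4, 'aaabaabbbbbaaabaabbaababa')
  4 → (16, 'aabaabbaababa')
  5 → (5, 'aabaabbbbbaaabaabbaababa')
  6 → (23, 'aababa')
  7 → (19, 'aabbaababa')
  8 → (8, 'aabbbbbaaabaabbaababa')
  9 → (26, 'aba')
  10 → (17, 'abaabbaababa')
  11 → (6, 'abaabbbbbaaabaabbaababa')
  12 → (24, 'ababa')
  13 → (0, 'abbaaaabaabbbbbaaabaabbaababa')
  14 → (20, 'abbaababa')
  15 → (9, 'abbbbbaaabaabbaababa')
  16 → (27, 'ba')
  17 → (2, 'baaaabaabbbbbaaabaabbaababa')
  18 → (14, 'baaabaabbaababa')
  19 → (22, 'baababa')
  20 → (18, 'baabbaababa')
  21 → (7, 'baabbbbbaaabaabbaababa')
  22 → (25, 'baba')
  23 → (1, 'bbaaaabaabbbbbaaabaabbaababa')
  24 → (13, 'bbaaabaabbaababa')
  25 → (21, 'bbaababa')
  26 → (12, 'bbbaaabaabbaababa')
  27 → (11, 'bbbbaaabaabbaababa')
  28 → (10, 'bbbbbaaabaabbaababa')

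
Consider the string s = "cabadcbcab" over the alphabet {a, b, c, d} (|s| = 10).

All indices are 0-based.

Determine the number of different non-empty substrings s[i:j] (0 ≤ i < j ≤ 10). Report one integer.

46

rank | idx | suffix
   0 |   8 | ab
   1 |   1 | abadcbcab
   2 |   3 | adcbcab
   3 |   9 | b
   4 |   2 | badcbcab
   5 |   6 | bcab
   6 |   7 | cab
   7 |   0 | cabadcbcab
   8 |   5 | cbcab
   9 |   4 | dcbcab

SA = [8, 1, 3, 9, 2, 6, 7, 0, 5, 4]
[i] adj suffixes → lcp
  [1] 8/1 → 2 ('ab')
  [2] 1/3 → 1 ('a')
  [3] 3/9 → 0 ('')
  [4] 9/2 → 1 ('b')
  [5] 2/6 → 1 ('b')
  [6] 6/7 → 0 ('')
  [7] 7/0 → 3 ('cab')
  [8] 0/5 → 1 ('c')
  [9] 5/4 → 0 ('')

n(n+1)/2 = 10·11/2 = 55
Σ LCP = 0 + 2 + 1 + 0 + 1 + 1 + 0 + 3 + 1 + 0 = 9
distinct = 55 − 9 = 46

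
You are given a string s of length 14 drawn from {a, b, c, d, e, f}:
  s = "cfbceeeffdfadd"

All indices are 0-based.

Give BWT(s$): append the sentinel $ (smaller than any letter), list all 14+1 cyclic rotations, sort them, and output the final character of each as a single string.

rank  rotation         last
    0  $cfbceeeffdfadd  d
    1  add$cfbceeeffdf  f
    2  bceeeffdfadd$cf  f
    3  ceeeffdfadd$cfb  b
    4  cfbceeeffdfadd$  $
    5  d$cfbceeeffdfad  d
    6  dd$cfbceeeffdfa  a
    7  dfadd$cfbceeeff  f
    8  eeeffdfadd$cfbc  c
    9  eeffdfadd$cfbce  e
   10  effdfadd$cfbcee  e
   11  fadd$cfbceeeffd  d
   12  fbceeeffdfadd$c  c
   13  fdfadd$cfbceeef  f
   14  ffdfadd$cfbceee  e

dffb$dafceedcfe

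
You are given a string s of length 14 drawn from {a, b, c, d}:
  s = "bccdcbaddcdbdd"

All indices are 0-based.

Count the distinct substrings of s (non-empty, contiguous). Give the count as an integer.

92

sorted suffixes:
  #0 SA[0]=6  'addcdbdd'
  #1 SA[1]=5  'baddcdbdd'
  #2 SA[2]=0  'bccdcbaddcdbdd'
  #3 SA[3]=11  'bdd'
  #4 SA[4]=4  'cbaddcdbdd'
  #5 SA[5]=1  'ccdcbaddcdbdd'
  #6 SA[6]=9  'cdbdd'
  #7 SA[7]=2  'cdcbaddcdbdd'
  #8 SA[8]=13  'd'
  #9 SA[9]=10  'dbdd'
  #10 SA[10]=3  'dcbaddcdbdd'
  #11 SA[11]=8  'dcdbdd'
  #12 SA[12]=12  'dd'
  #13 SA[13]=7  'ddcdbdd'

SA = [6, 5, 0, 11, 4, 1, 9, 2, 13, 10, 3, 8, 12, 7]
i: (SA[i-1],SA[i]) lcp shared
  1: (6,5) 0 ''
  2: (5,0) 1 'b'
  3: (0,11) 1 'b'
  4: (11,4) 0 ''
  5: (4,1) 1 'c'
  6: (1,9) 1 'c'
  7: (9,2) 2 'cd'
  8: (2,13) 0 ''
  9: (13,10) 1 'd'
  10: (10,3) 1 'd'
  11: (3,8) 2 'dc'
  12: (8,12) 1 'd'
  13: (12,7) 2 'dd'

n(n+1)/2 = 14·15/2 = 105
Σ LCP = 0 + 0 + 1 + 1 + 0 + 1 + 1 + 2 + 0 + 1 + 1 + 2 + 1 + 2 = 13
distinct = 105 − 13 = 92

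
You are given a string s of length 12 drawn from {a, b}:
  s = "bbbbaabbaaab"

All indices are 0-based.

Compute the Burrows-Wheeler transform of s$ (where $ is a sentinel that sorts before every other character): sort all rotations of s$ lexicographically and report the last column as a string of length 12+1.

rank  rotation       last
    0  $bbbbaabbaaab  b
    1  aaab$bbbbaabb  b
    2  aab$bbbbaabba  a
    3  aabbaaab$bbbb  b
    4  ab$bbbbaabbaa  a
    5  abbaaab$bbbba  a
    6  b$bbbbaabbaaa  a
    7  baaab$bbbbaab  b
    8  baabbaaab$bbb  b
    9  bbaaab$bbbbaa  a
   10  bbaabbaaab$bb  b
   11  bbbaabbaaab$b  b
   12  bbbbaabbaaab$  $

bbabaaabbabb$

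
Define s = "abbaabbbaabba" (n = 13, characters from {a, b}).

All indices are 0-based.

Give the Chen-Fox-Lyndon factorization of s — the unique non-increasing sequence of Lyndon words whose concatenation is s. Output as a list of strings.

emit factor 1: 'abb' (i=0, period=3)
emit factor 2: 'aabbb' (i=3, period=5)
emit factor 3: 'aabb' (i=8, period=4)
emit factor 4: 'a' (i=12, period=1)

["abb", "aabbb", "aabb", "a"]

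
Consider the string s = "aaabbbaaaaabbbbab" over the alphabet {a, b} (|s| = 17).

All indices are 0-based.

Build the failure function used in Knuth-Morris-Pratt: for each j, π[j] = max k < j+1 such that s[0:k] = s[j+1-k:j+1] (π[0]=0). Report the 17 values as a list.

π[0] = 0
j=1 s[j]='a': π[1]=1 (border 'a')
j=2 s[j]='a': π[2]=2 (border 'aa')
j=3 s[j]='b': k: 2→1→0; π[3]=0 (border '')
j=4 s[j]='b': π[4]=0 (border '')
j=5 s[j]='b': π[5]=0 (border '')
j=6 s[j]='a': π[6]=1 (border 'a')
j=7 s[j]='a': π[7]=2 (border 'aa')
j=8 s[j]='a': π[8]=3 (border 'aaa')
j=9 s[j]='a': k: 3→2; π[9]=3 (border 'aaa')
j=10 s[j]='a': k: 3→2; π[10]=3 (border 'aaa')
j=11 s[j]='b': π[11]=4 (border 'aaab')
j=12 s[j]='b': π[12]=5 (border 'aaabb')
j=13 s[j]='b': π[13]=6 (border 'aaabbb')
j=14 s[j]='b': k: 6→0; π[14]=0 (border '')
j=15 s[j]='a': π[15]=1 (border 'a')
j=16 s[j]='b': k: 1→0; π[16]=0 (border '')

[0, 1, 2, 0, 0, 0, 1, 2, 3, 3, 3, 4, 5, 6, 0, 1, 0]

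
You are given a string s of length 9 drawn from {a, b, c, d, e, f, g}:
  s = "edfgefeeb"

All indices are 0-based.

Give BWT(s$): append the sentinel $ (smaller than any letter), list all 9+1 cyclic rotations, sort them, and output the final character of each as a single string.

rank  rotation    last
    0  $edfgefeeb  b
    1  b$edfgefee  e
    2  dfgefeeb$e  e
    3  eb$edfgefe  e
    4  edfgefeeb$  $
    5  eeb$edfgef  f
    6  efeeb$edfg  g
    7  feeb$edfge  e
    8  fgefeeb$ed  d
    9  gefeeb$edf  f

beee$fgedf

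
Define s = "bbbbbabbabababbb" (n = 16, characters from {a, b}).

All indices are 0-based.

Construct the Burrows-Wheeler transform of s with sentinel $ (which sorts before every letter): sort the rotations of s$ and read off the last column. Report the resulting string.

bbbbbbbababababb$

rank  rotation           last
    0  $bbbbbabbabababbb  b
    1  abababbb$bbbbbabb  b
    2  ababbb$bbbbbabbab  b
    3  abbabababbb$bbbbb  b
    4  abbb$bbbbbabbabab  b
    5  b$bbbbbabbabababb  b
    6  babababbb$bbbbbab  b
    7  bababbb$bbbbbabba  a
    8  babbabababbb$bbbb  b
    9  babbb$bbbbbabbaba  a
   10  bb$bbbbbabbababab  b
   11  bbabababbb$bbbbba  a
   12  bbabbabababbb$bbb  b
   13  bbb$bbbbbabbababa  a
   14  bbbabbabababbb$bb  b
   15  bbbbabbabababbb$b  b
   16  bbbbbabbabababbb$  $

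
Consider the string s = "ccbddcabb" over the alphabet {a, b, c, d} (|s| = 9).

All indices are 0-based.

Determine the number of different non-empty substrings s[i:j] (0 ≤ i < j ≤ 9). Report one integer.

sorted suffixes:
  #0 SA[0]=6  'abb'
  #1 SA[1]=8  'b'
  #2 SA[2]=7  'bb'
  #3 SA[3]=2  'bddcabb'
  #4 SA[4]=5  'cabb'
  #5 SA[5]=1  'cbddcabb'
  #6 SA[6]=0  'ccbddcabb'
  #7 SA[7]=4  'dcabb'
  #8 SA[8]=3  'ddcabb'

SA = [6, 8, 7, 2, 5, 1, 0, 4, 3]
[i] adj suffixes → lcp
  [1] 6/8 → 0 ('')
  [2] 8/7 → 1 ('b')
  [3] 7/2 → 1 ('b')
  [4] 2/5 → 0 ('')
  [5] 5/1 → 1 ('c')
  [6] 1/0 → 1 ('c')
  [7] 0/4 → 0 ('')
  [8] 4/3 → 1 ('d')

n(n+1)/2 = 9·10/2 = 45
Σ LCP = 0 + 0 + 1 + 1 + 0 + 1 + 1 + 0 + 1 = 5
distinct = 45 − 5 = 40

40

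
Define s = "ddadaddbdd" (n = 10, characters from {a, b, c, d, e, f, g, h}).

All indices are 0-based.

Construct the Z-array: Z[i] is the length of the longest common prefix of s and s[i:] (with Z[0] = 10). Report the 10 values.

[10, 1, 0, 1, 0, 2, 1, 0, 2, 1]

Z[0]=10
i=1: outside box; Z[1]=1 extend→box=[1,2)
i=2: outside box; Z[2]=0
i=3: outside box; Z[3]=1 extend→box=[3,4)
i=4: outside box; Z[4]=0
i=5: outside box; Z[5]=2 extend→box=[5,7)
i=6: min(r-i=1, Z[1]=1)=1; Z[6]=1
i=7: outside box; Z[7]=0
i=8: outside box; Z[8]=2 extend→box=[8,10)
i=9: min(r-i=1, Z[1]=1)=1; Z[9]=1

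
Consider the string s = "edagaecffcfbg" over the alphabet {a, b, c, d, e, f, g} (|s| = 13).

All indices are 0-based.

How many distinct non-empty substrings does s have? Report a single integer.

sorted suffixes:
  #0 SA[0]=4  'aecffcfbg'
  #1 SA[1]=2  'agaecffcfbg'
  #2 SA[2]=11  'bg'
  #3 SA[3]=9  'cfbg'
  #4 SA[4]=6  'cffcfbg'
  #5 SA[5]=1  'dagaecffcfbg'
  #6 SA[6]=5  'ecffcfbg'
  #7 SA[7]=0  'edagaecffcfbg'
  #8 SA[8]=10  'fbg'
  #9 SA[9]=8  'fcfbg'
  #10 SA[10]=7  'ffcfbg'
  #11 SA[11]=12  'g'
  #12 SA[12]=3  'gaecffcfbg'

SA = [4, 2, 11, 9, 6, 1, 5, 0, 10, 8, 7, 12, 3]
rank  pair      lcp
   1  s[4:],s[2:]  1  'a'
   2  s[2:],s[11:]  0  ''
   3  s[11:],s[9:]  0  ''
   4  s[9:],s[6:]  2  'cf'
   5  s[6:],s[1:]  0  ''
   6  s[1:],s[5:]  0  ''
   7  s[5:],s[0:]  1  'e'
   8  s[0:],s[10:]  0  ''
   9  s[10:],s[8:]  1  'f'
  10  s[8:],s[7:]  1  'f'
  11  s[7:],s[12:]  0  ''
  12  s[12:],s[3:]  1  'g'

n(n+1)/2 = 13·14/2 = 91
Σ LCP = 0 + 1 + 0 + 0 + 2 + 0 + 0 + 1 + 0 + 1 + 1 + 0 + 1 = 7
distinct = 91 − 7 = 84

84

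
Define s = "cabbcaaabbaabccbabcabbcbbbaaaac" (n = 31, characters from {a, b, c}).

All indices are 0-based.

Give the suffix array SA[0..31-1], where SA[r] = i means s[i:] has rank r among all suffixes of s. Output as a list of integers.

[26, 5, 27, 6, 10, 28, 7, 1, 19, 16, 11, 29, 25, 9, 15, 24, 8, 23, 2, 20, 3, 17, 21, 12, 30, 4, 0, 18, 14, 22, 13]

rank→(start, suffix):
  0 → (26, 'aaaac')
  1 → (5, 'aaabbaabccbabcabbcbbbaaaac')
  2 → (27, 'aaac')
  3 → (6, 'aabbaabccbabcabbcbbbaaaac')
  4 → (10, 'aabccbabcabbcbbbaaaac')
  5 → (28, 'aac')
  6 → (7, 'abbaabccbabcabbcbbbaaaac')
  7 → (1, 'abbcaaabbaabccbabcabbcbbbaaaac')
  8 → (19, 'abbcbbbaaaac')
  9 → (16, 'abcabbcbbbaaaac')
  10 → (11, 'abccbabcabbcbbbaaaac')
  11 → (29, 'ac')
  12 → (25, 'baaaac')
  13 → (9, 'baabccbabcabbcbbbaaaac')
  14 → (15, 'babcabbcbbbaaaac')
  15 → (24, 'bbaaaac')
  16 → (8, 'bbaabccbabcabbcbbbaaaac')
  17 → (23, 'bbbaaaac')
  18 → (2, 'bbcaaabbaabccbabcabbcbbbaaaac')
  19 → (20, 'bbcbbbaaaac')
  20 → (3, 'bcaaabbaabccbabcabbcbbbaaaac')
  21 → (17, 'bcabbcbbbaaaac')
  22 → (21, 'bcbbbaaaac')
  23 → (12, 'bccbabcabbcbbbaaaac')
  24 → (30, 'c')
  25 → (4, 'caaabbaabccbabcabbcbbbaaaac')
  26 → (0, 'cabbcaaabbaabccbabcabbcbbbaaaac')
  27 → (18, 'cabbcbbbaaaac')
  28 → (14, 'cbabcabbcbbbaaaac')
  29 → (22, 'cbbbaaaac')
  30 → (13, 'ccbabcabbcbbbaaaac')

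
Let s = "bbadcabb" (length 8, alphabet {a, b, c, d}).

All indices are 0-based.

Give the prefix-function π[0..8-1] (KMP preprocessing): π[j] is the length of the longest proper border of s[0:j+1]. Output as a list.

[0, 1, 0, 0, 0, 0, 1, 2]

π[0] = 0
j=1 s[j]='b': π[1]=1 (border 'b')
j=2 s[j]='a': k: 1→0; π[2]=0 (border '')
j=3 s[j]='d': π[3]=0 (border '')
j=4 s[j]='c': π[4]=0 (border '')
j=5 s[j]='a': π[5]=0 (border '')
j=6 s[j]='b': π[6]=1 (border 'b')
j=7 s[j]='b': π[7]=2 (border 'bb')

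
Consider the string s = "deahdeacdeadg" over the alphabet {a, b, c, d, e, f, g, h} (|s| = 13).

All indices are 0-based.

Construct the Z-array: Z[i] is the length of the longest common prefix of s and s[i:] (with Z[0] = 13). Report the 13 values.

Z[0]=13
i=1: fresh scan; Z[1]=0
i=2: fresh scan; Z[2]=0
i=3: fresh scan; Z[3]=0
i=4: fresh scan; Z[4]=3 extend→box=[4,7)
i=5: min(r-i=2, Z[1]=0)=0; Z[5]=0
i=6: min(r-i=1, Z[2]=0)=0; Z[6]=0
i=7: fresh scan; Z[7]=0
i=8: fresh scan; Z[8]=3 extend→box=[8,11)
i=9: min(r-i=2, Z[1]=0)=0; Z[9]=0
i=10: min(r-i=1, Z[2]=0)=0; Z[10]=0
i=11: fresh scan; Z[11]=1 extend→box=[11,12)
i=12: fresh scan; Z[12]=0

[13, 0, 0, 0, 3, 0, 0, 0, 3, 0, 0, 1, 0]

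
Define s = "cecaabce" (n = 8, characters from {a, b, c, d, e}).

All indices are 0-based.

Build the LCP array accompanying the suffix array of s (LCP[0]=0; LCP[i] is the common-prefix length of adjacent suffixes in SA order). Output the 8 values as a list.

sorted suffixes:
  #0 SA[0]=3  'aabce'
  #1 SA[1]=4  'abce'
  #2 SA[2]=5  'bce'
  #3 SA[3]=2  'caabce'
  #4 SA[4]=6  'ce'
  #5 SA[5]=0  'cecaabce'
  #6 SA[6]=7  'e'
  #7 SA[7]=1  'ecaabce'

SA = [3, 4, 5, 2, 6, 0, 7, 1]
i: (SA[i-1],SA[i]) lcp shared
  1: (3,4) 1 'a'
  2: (4,5) 0 ''
  3: (5,2) 0 ''
  4: (2,6) 1 'c'
  5: (6,0) 2 'ce'
  6: (0,7) 0 ''
  7: (7,1) 1 'e'

[0, 1, 0, 0, 1, 2, 0, 1]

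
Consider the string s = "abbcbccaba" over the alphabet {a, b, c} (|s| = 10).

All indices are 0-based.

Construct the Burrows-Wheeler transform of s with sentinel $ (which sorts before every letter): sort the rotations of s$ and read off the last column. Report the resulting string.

abc$aabccbb

rank  rotation     last
    0  $abbcbccaba  a
    1  a$abbcbccab  b
    2  aba$abbcbcc  c
    3  abbcbccaba$  $
    4  ba$abbcbcca  a
    5  bbcbccaba$a  a
    6  bcbccaba$ab  b
    7  bccaba$abbc  c
    8  caba$abbcbc  c
    9  cbccaba$abb  b
   10  ccaba$abbcb  b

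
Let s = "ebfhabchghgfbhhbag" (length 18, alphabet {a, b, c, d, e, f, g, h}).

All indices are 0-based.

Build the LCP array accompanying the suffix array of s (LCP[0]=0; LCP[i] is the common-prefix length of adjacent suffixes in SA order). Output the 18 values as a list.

sorted suffixes:
  #0 SA[0]=4  'abchghgfbhhbag'
  #1 SA[1]=16  'ag'
  #2 SA[2]=15  'bag'
  #3 SA[3]=5  'bchghgfbhhbag'
  #4 SA[4]=1  'bfhabchghgfbhhbag'
  #5 SA[5]=12  'bhhbag'
  #6 SA[6]=6  'chghgfbhhbag'
  #7 SA[7]=0  'ebfhabchghgfbhhbag'
  #8 SA[8]=11  'fbhhbag'
  #9 SA[9]=2  'fhabchghgfbhhbag'
  #10 SA[10]=17  'g'
  #11 SA[11]=10  'gfbhhbag'
  #12 SA[12]=8  'ghgfbhhbag'
  #13 SA[13]=3  'habchghgfbhhbag'
  #14 SA[14]=14  'hbag'
  #15 SA[15]=9  'hgfbhhbag'
  #16 SA[16]=7  'hghgfbhhbag'
  #17 SA[17]=13  'hhbag'

SA = [4, 16, 15, 5, 1, 12, 6, 0, 11, 2, 17, 10, 8, 3, 14, 9, 7, 13]
i: (SA[i-1],SA[i]) lcp shared
  1: (4,16) 1 'a'
  2: (16,15) 0 ''
  3: (15,5) 1 'b'
  4: (5,1) 1 'b'
  5: (1,12) 1 'b'
  6: (12,6) 0 ''
  7: (6,0) 0 ''
  8: (0,11) 0 ''
  9: (11,2) 1 'f'
  10: (2,17) 0 ''
  11: (17,10) 1 'g'
  12: (10,8) 1 'g'
  13: (8,3) 0 ''
  14: (3,14) 1 'h'
  15: (14,9) 1 'h'
  16: (9,7) 2 'hg'
  17: (7,13) 1 'h'

[0, 1, 0, 1, 1, 1, 0, 0, 0, 1, 0, 1, 1, 0, 1, 1, 2, 1]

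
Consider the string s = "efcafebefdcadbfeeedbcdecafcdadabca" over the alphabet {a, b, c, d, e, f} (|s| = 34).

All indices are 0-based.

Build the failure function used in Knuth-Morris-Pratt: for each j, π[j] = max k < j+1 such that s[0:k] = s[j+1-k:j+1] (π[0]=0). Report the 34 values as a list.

π[0] = 0
j=1 s[j]='f': π[1]=0 (border '')
j=2 s[j]='c': π[2]=0 (border '')
j=3 s[j]='a': π[3]=0 (border '')
j=4 s[j]='f': π[4]=0 (border '')
j=5 s[j]='e': π[5]=1 (border 'e')
j=6 s[j]='b': k: 1→0; π[6]=0 (border '')
j=7 s[j]='e': π[7]=1 (border 'e')
j=8 s[j]='f': π[8]=2 (border 'ef')
j=9 s[j]='d': k: 2→0; π[9]=0 (border '')
j=10 s[j]='c': π[10]=0 (border '')
j=11 s[j]='a': π[11]=0 (border '')
j=12 s[j]='d': π[12]=0 (border '')
j=13 s[j]='b': π[13]=0 (border '')
j=14 s[j]='f': π[14]=0 (border '')
j=15 s[j]='e': π[15]=1 (border 'e')
j=16 s[j]='e': k: 1→0; π[16]=1 (border 'e')
j=17 s[j]='e': k: 1→0; π[17]=1 (border 'e')
j=18 s[j]='d': k: 1→0; π[18]=0 (border '')
j=19 s[j]='b': π[19]=0 (border '')
j=20 s[j]='c': π[20]=0 (border '')
j=21 s[j]='d': π[21]=0 (border '')
j=22 s[j]='e': π[22]=1 (border 'e')
j=23 s[j]='c': k: 1→0; π[23]=0 (border '')
j=24 s[j]='a': π[24]=0 (border '')
j=25 s[j]='f': π[25]=0 (border '')
j=26 s[j]='c': π[26]=0 (border '')
j=27 s[j]='d': π[27]=0 (border '')
j=28 s[j]='a': π[28]=0 (border '')
j=29 s[j]='d': π[29]=0 (border '')
j=30 s[j]='a': π[30]=0 (border '')
j=31 s[j]='b': π[31]=0 (border '')
j=32 s[j]='c': π[32]=0 (border '')
j=33 s[j]='a': π[33]=0 (border '')

[0, 0, 0, 0, 0, 1, 0, 1, 2, 0, 0, 0, 0, 0, 0, 1, 1, 1, 0, 0, 0, 0, 1, 0, 0, 0, 0, 0, 0, 0, 0, 0, 0, 0]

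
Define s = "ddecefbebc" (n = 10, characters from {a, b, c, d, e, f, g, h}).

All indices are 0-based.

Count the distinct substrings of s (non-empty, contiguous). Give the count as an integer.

50

rank | idx | suffix
   0 |   8 | bc
   1 |   6 | bebc
   2 |   9 | c
   3 |   3 | cefbebc
   4 |   0 | ddecefbebc
   5 |   1 | decefbebc
   6 |   7 | ebc
   7 |   2 | ecefbebc
   8 |   4 | efbebc
   9 |   5 | fbebc

SA = [8, 6, 9, 3, 0, 1, 7, 2, 4, 5]
rank  pair      lcp
   1  s[8:],s[6:]  1  'b'
   2  s[6:],s[9:]  0  ''
   3  s[9:],s[3:]  1  'c'
   4  s[3:],s[0:]  0  ''
   5  s[0:],s[1:]  1  'd'
   6  s[1:],s[7:]  0  ''
   7  s[7:],s[2:]  1  'e'
   8  s[2:],s[4:]  1  'e'
   9  s[4:],s[5:]  0  ''

n(n+1)/2 = 10·11/2 = 55
Σ LCP = 0 + 1 + 0 + 1 + 0 + 1 + 0 + 1 + 1 + 0 = 5
distinct = 55 − 5 = 50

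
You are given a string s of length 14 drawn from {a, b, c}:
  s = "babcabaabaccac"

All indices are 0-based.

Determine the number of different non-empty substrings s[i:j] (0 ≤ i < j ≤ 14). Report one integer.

87

rank | idx | suffix
   0 |   6 | aabaccac
   1 |   4 | abaabaccac
   2 |   7 | abaccac
   3 |   1 | abcabaabaccac
   4 |  12 | ac
   5 |   9 | accac
   6 |   5 | baabaccac
   7 |   0 | babcabaabaccac
   8 |   8 | baccac
   9 |   2 | bcabaabaccac
  10 |  13 | c
  11 |   3 | cabaabaccac
  12 |  11 | cac
  13 |  10 | ccac

SA = [6, 4, 7, 1, 12, 9, 5, 0, 8, 2, 13, 3, 11, 10]
i: (SA[i-1],SA[i]) lcp shared
  1: (6,4) 1 'a'
  2: (4,7) 3 'aba'
  3: (7,1) 2 'ab'
  4: (1,12) 1 'a'
  5: (12,9) 2 'ac'
  6: (9,5) 0 ''
  7: (5,0) 2 'ba'
  8: (0,8) 2 'ba'
  9: (8,2) 1 'b'
  10: (2,13) 0 ''
  11: (13,3) 1 'c'
  12: (3,11) 2 'ca'
  13: (11,10) 1 'c'

n(n+1)/2 = 14·15/2 = 105
Σ LCP = 0 + 1 + 3 + 2 + 1 + 2 + 0 + 2 + 2 + 1 + 0 + 1 + 2 + 1 = 18
distinct = 105 − 18 = 87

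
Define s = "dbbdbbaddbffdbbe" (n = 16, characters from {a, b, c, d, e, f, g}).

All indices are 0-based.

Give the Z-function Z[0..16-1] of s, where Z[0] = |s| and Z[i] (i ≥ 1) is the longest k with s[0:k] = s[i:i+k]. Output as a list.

Z[0]=16
i=1: fresh scan; Z[1]=0
i=2: fresh scan; Z[2]=0
i=3: fresh scan; Z[3]=3 grow→box=[3,6)
i=4: min(r-i=2, Z[1]=0)=0; Z[4]=0
i=5: min(r-i=1, Z[2]=0)=0; Z[5]=0
i=6: fresh scan; Z[6]=0
i=7: fresh scan; Z[7]=1 grow→box=[7,8)
i=8: fresh scan; Z[8]=2 grow→box=[8,10)
i=9: min(r-i=1, Z[1]=0)=0; Z[9]=0
i=10: fresh scan; Z[10]=0
i=11: fresh scan; Z[11]=0
i=12: fresh scan; Z[12]=3 grow→box=[12,15)
i=13: min(r-i=2, Z[1]=0)=0; Z[13]=0
i=14: min(r-i=1, Z[2]=0)=0; Z[14]=0
i=15: fresh scan; Z[15]=0

[16, 0, 0, 3, 0, 0, 0, 1, 2, 0, 0, 0, 3, 0, 0, 0]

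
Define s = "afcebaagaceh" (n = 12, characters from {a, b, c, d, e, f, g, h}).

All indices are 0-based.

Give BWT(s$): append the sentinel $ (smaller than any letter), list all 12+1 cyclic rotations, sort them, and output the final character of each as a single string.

hbg$aefaccaae

rank  rotation       last
    0  $afcebaagaceh  h
    1  aagaceh$afceb  b
    2  aceh$afcebaag  g
    3  afcebaagaceh$  $
    4  agaceh$afceba  a
    5  baagaceh$afce  e
    6  cebaagaceh$af  f
    7  ceh$afcebaaga  a
    8  ebaagaceh$afc  c
    9  eh$afcebaagac  c
   10  fcebaagaceh$a  a
   11  gaceh$afcebaa  a
   12  h$afcebaagace  e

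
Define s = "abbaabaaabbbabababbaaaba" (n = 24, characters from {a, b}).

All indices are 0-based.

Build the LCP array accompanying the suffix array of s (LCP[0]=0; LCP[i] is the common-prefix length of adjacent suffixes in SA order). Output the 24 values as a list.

sorted suffixes:
  #0 SA[0]=23  'a'
  #1 SA[1]=19  'aaaba'
  #2 SA[2]=6  'aaabbbabababbaaaba'
  #3 SA[3]=20  'aaba'
  #4 SA[4]=3  'aabaaabbbabababbaaaba'
  #5 SA[5]=7  'aabbbabababbaaaba'
  #6 SA[6]=21  'aba'
  #7 SA[7]=4  'abaaabbbabababbaaaba'
  #8 SA[8]=12  'abababbaaaba'
  #9 SA[9]=14  'ababbaaaba'
  #10 SA[10]=16  'abbaaaba'
  #11 SA[11]=0  'abbaabaaabbbabababbaaaba'
  #12 SA[12]=8  'abbbabababbaaaba'
  #13 SA[13]=22  'ba'
  #14 SA[14]=18  'baaaba'
  #15 SA[15]=5  'baaabbbabababbaaaba'
  #16 SA[16]=2  'baabaaabbbabababbaaaba'
  #17 SA[17]=11  'babababbaaaba'
  #18 SA[18]=13  'bababbaaaba'
  #19 SA[19]=15  'babbaaaba'
  #20 SA[20]=17  'bbaaaba'
  #21 SA[21]=1  'bbaabaaabbbabababbaaaba'
  #22 SA[22]=10  'bbabababbaaaba'
  #23 SA[23]=9  'bbbabababbaaaba'

SA = [23, 19, 6, 20, 3, 7, 21, 4, 12, 14, 16, 0, 8, 22, 18, 5, 2, 11, 13, 15, 17, 1, 10, 9]
i: (SA[i-1],SA[i]) lcp shared
  1: (23,19) 1 'a'
  2: (19,6) 4 'aaab'
  3: (6,20) 2 'aa'
  4: (20,3) 4 'aaba'
  5: (3,7) 3 'aab'
  6: (7,21) 1 'a'
  7: (21,4) 3 'aba'
  8: (4,12) 3 'aba'
  9: (12,14) 4 'abab'
  10: (14,16) 2 'ab'
  11: (16,0) 5 'abbaa'
  12: (0,8) 3 'abb'
  13: (8,22) 0 ''
  14: (22,18) 2 'ba'
  15: (18,5) 5 'baaab'
  16: (5,2) 3 'baa'
  17: (2,11) 2 'ba'
  18: (11,13) 5 'babab'
  19: (13,15) 3 'bab'
  20: (15,17) 1 'b'
  21: (17,1) 4 'bbaa'
  22: (1,10) 3 'bba'
  23: (10,9) 2 'bb'

[0, 1, 4, 2, 4, 3, 1, 3, 3, 4, 2, 5, 3, 0, 2, 5, 3, 2, 5, 3, 1, 4, 3, 2]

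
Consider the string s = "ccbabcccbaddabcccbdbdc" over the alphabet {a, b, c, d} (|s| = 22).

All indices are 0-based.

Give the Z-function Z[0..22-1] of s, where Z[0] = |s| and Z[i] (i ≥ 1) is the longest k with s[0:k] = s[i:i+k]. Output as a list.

Z[0]=22
i=1: i≥r, start 0; Z[1]=1 scan→box=[1,2)
i=2: i≥r, start 0; Z[2]=0
i=3: i≥r, start 0; Z[3]=0
i=4: i≥r, start 0; Z[4]=0
i=5: i≥r, start 0; Z[5]=2 scan→box=[5,7)
i=6: min(r-i=1, Z[1]=1)=1; Z[6]=4 scan→box=[6,10)
i=7: min(r-i=3, Z[1]=1)=1; Z[7]=1
i=8: min(r-i=2, Z[2]=0)=0; Z[8]=0
i=9: min(r-i=1, Z[3]=0)=0; Z[9]=0
i=10: i≥r, start 0; Z[10]=0
i=11: i≥r, start 0; Z[11]=0
i=12: i≥r, start 0; Z[12]=0
i=13: i≥r, start 0; Z[13]=0
i=14: i≥r, start 0; Z[14]=2 scan→box=[14,16)
i=15: min(r-i=1, Z[1]=1)=1; Z[15]=3 scan→box=[15,18)
i=16: min(r-i=2, Z[1]=1)=1; Z[16]=1
i=17: min(r-i=1, Z[2]=0)=0; Z[17]=0
i=18: i≥r, start 0; Z[18]=0
i=19: i≥r, start 0; Z[19]=0
i=20: i≥r, start 0; Z[20]=0
i=21: i≥r, start 0; Z[21]=1 scan→box=[21,22)

[22, 1, 0, 0, 0, 2, 4, 1, 0, 0, 0, 0, 0, 0, 2, 3, 1, 0, 0, 0, 0, 1]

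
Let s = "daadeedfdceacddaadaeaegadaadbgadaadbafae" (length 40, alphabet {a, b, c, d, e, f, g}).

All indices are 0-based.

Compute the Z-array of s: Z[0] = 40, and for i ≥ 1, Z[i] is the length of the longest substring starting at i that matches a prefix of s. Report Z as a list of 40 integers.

Z[0]=40
i=1: outside box; Z[1]=0
i=2: outside box; Z[2]=0
i=3: outside box; Z[3]=1 scan→box=[3,4)
i=4: outside box; Z[4]=0
i=5: outside box; Z[5]=0
i=6: outside box; Z[6]=1 scan→box=[6,7)
i=7: outside box; Z[7]=0
i=8: outside box; Z[8]=1 scan→box=[8,9)
i=9: outside box; Z[9]=0
i=10: outside box; Z[10]=0
i=11: outside box; Z[11]=0
i=12: outside box; Z[12]=0
i=13: outside box; Z[13]=1 scan→box=[13,14)
i=14: outside box; Z[14]=4 scan→box=[14,18)
i=15: min(r-i=3, Z[1]=0)=0; Z[15]=0
i=16: min(r-i=2, Z[2]=0)=0; Z[16]=0
i=17: min(r-i=1, Z[3]=1)=1; Z[17]=2 scan→box=[17,19)
i=18: min(r-i=1, Z[1]=0)=0; Z[18]=0
i=19: outside box; Z[19]=0
i=20: outside box; Z[20]=0
i=21: outside box; Z[21]=0
i=22: outside box; Z[22]=0
i=23: outside box; Z[23]=0
i=24: outside box; Z[24]=4 scan→box=[24,28)
i=25: min(r-i=3, Z[1]=0)=0; Z[25]=0
i=26: min(r-i=2, Z[2]=0)=0; Z[26]=0
i=27: min(r-i=1, Z[3]=1)=1; Z[27]=1
i=28: outside box; Z[28]=0
i=29: outside box; Z[29]=0
i=30: outside box; Z[30]=0
i=31: outside box; Z[31]=4 scan→box=[31,35)
i=32: min(r-i=3, Z[1]=0)=0; Z[32]=0
i=33: min(r-i=2, Z[2]=0)=0; Z[33]=0
i=34: min(r-i=1, Z[3]=1)=1; Z[34]=1
i=35: outside box; Z[35]=0
i=36: outside box; Z[36]=0
i=37: outside box; Z[37]=0
i=38: outside box; Z[38]=0
i=39: outside box; Z[39]=0

[40, 0, 0, 1, 0, 0, 1, 0, 1, 0, 0, 0, 0, 1, 4, 0, 0, 2, 0, 0, 0, 0, 0, 0, 4, 0, 0, 1, 0, 0, 0, 4, 0, 0, 1, 0, 0, 0, 0, 0]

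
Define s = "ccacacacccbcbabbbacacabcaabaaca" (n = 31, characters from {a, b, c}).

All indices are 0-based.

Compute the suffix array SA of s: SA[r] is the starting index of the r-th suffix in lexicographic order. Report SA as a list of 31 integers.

rank→(start, suffix):
  0 → (30, 'a')
  1 → (24, 'aabaaca')
  2 → (27, 'aaca')
  3 → (25, 'abaaca')
  4 → (13, 'abbbacacabcaabaaca')
  5 → (21, 'abcaabaaca')
  6 → (28, 'aca')
  7 → (19, 'acabcaabaaca')
  8 → (17, 'acacabcaabaaca')
  9 → (2, 'acacacccbcbabbbacacabcaabaaca')
  10 → (4, 'acacccbcbabbbacacabcaabaaca')
  11 → (6, 'acccbcbabbbacacabcaabaaca')
  12 → (26, 'baaca')
  13 → (12, 'babbbacacabcaabaaca')
  14 → (16, 'bacacabcaabaaca')
  15 → (15, 'bbacacabcaabaaca')
  16 → (14, 'bbbacacabcaabaaca')
  17 → (22, 'bcaabaaca')
  18 → (10, 'bcbabbbacacabcaabaaca')
  19 → (29, 'ca')
  20 → (23, 'caabaaca')
  21 → (20, 'cabcaabaaca')
  22 → (18, 'cacabcaabaaca')
  23 → (1, 'cacacacccbcbabbbacacabcaabaaca')
  24 → (3, 'cacacccbcbabbbacacabcaabaaca')
  25 → (5, 'cacccbcbabbbacacabcaabaaca')
  26 → (11, 'cbabbbacacabcaabaaca')
  27 → (9, 'cbcbabbbacacabcaabaaca')
  28 → (0, 'ccacacacccbcbabbbacacabcaabaaca')
  29 → (8, 'ccbcbabbbacacabcaabaaca')
  30 → (7, 'cccbcbabbbacacabcaabaaca')

[30, 24, 27, 25, 13, 21, 28, 19, 17, 2, 4, 6, 26, 12, 16, 15, 14, 22, 10, 29, 23, 20, 18, 1, 3, 5, 11, 9, 0, 8, 7]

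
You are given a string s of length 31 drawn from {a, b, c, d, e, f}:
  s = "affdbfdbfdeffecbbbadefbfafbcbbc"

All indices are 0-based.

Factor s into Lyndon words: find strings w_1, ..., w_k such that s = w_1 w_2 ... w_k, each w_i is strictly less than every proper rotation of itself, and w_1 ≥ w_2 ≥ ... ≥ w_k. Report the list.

["affdbfdbfdeffecbbb", "adefbfafbcbbc"]

emit factor 1: 'affdbfdbfdeffecbbb' (i=0, period=18)
emit factor 2: 'adefbfafbcbbc' (i=18, period=13)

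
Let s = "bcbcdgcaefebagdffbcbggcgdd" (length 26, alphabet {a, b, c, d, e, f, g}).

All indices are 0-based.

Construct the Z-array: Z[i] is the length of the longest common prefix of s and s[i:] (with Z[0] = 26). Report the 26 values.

[26, 0, 2, 0, 0, 0, 0, 0, 0, 0, 0, 1, 0, 0, 0, 0, 0, 3, 0, 1, 0, 0, 0, 0, 0, 0]

Z[0]=26
i=1: outside box; Z[1]=0
i=2: outside box; Z[2]=2 grow→box=[2,4)
i=3: min(r-i=1, Z[1]=0)=0; Z[3]=0
i=4: outside box; Z[4]=0
i=5: outside box; Z[5]=0
i=6: outside box; Z[6]=0
i=7: outside box; Z[7]=0
i=8: outside box; Z[8]=0
i=9: outside box; Z[9]=0
i=10: outside box; Z[10]=0
i=11: outside box; Z[11]=1 grow→box=[11,12)
i=12: outside box; Z[12]=0
i=13: outside box; Z[13]=0
i=14: outside box; Z[14]=0
i=15: outside box; Z[15]=0
i=16: outside box; Z[16]=0
i=17: outside box; Z[17]=3 grow→box=[17,20)
i=18: min(r-i=2, Z[1]=0)=0; Z[18]=0
i=19: min(r-i=1, Z[2]=2)=1; Z[19]=1
i=20: outside box; Z[20]=0
i=21: outside box; Z[21]=0
i=22: outside box; Z[22]=0
i=23: outside box; Z[23]=0
i=24: outside box; Z[24]=0
i=25: outside box; Z[25]=0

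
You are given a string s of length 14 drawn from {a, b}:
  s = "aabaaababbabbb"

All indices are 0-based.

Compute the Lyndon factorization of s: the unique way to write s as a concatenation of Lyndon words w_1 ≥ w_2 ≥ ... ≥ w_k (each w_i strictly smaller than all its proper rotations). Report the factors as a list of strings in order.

emit factor 1: 'aab' (i=0, period=3)
emit factor 2: 'aaababbabbb' (i=3, period=11)

["aab", "aaababbabbb"]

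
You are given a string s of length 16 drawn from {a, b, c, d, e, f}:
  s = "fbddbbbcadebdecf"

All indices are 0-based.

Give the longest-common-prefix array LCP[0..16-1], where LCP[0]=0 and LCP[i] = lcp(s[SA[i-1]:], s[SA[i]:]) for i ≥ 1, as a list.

rank | idx | suffix
   0 |   8 | adebdecf
   1 |   4 | bbbcadebdecf
   2 |   5 | bbcadebdecf
   3 |   6 | bcadebdecf
   4 |   1 | bddbbbcadebdecf
   5 |  11 | bdecf
   6 |   7 | cadebdecf
   7 |  14 | cf
   8 |   3 | dbbbcadebdecf
   9 |   2 | ddbbbcadebdecf
  10 |   9 | debdecf
  11 |  12 | decf
  12 |  10 | ebdecf
  13 |  13 | ecf
  14 |  15 | f
  15 |   0 | fbddbbbcadebdecf

SA = [8, 4, 5, 6, 1, 11, 7, 14, 3, 2, 9, 12, 10, 13, 15, 0]
i: (SA[i-1],SA[i]) lcp shared
  1: (8,4) 0 ''
  2: (4,5) 2 'bb'
  3: (5,6) 1 'b'
  4: (6,1) 1 'b'
  5: (1,11) 2 'bd'
  6: (11,7) 0 ''
  7: (7,14) 1 'c'
  8: (14,3) 0 ''
  9: (3,2) 1 'd'
  10: (2,9) 1 'd'
  11: (9,12) 2 'de'
  12: (12,10) 0 ''
  13: (10,13) 1 'e'
  14: (13,15) 0 ''
  15: (15,0) 1 'f'

[0, 0, 2, 1, 1, 2, 0, 1, 0, 1, 1, 2, 0, 1, 0, 1]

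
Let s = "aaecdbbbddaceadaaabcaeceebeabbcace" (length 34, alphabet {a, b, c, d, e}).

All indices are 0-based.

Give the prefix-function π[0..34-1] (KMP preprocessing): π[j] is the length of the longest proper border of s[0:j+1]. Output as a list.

[0, 1, 0, 0, 0, 0, 0, 0, 0, 0, 1, 0, 0, 1, 0, 1, 2, 2, 0, 0, 1, 0, 0, 0, 0, 0, 0, 1, 0, 0, 0, 1, 0, 0]

π[0] = 0
j=1 s[j]='a': π[1]=1 (border 'a')
j=2 s[j]='e': k: 1→0; π[2]=0 (border '')
j=3 s[j]='c': π[3]=0 (border '')
j=4 s[j]='d': π[4]=0 (border '')
j=5 s[j]='b': π[5]=0 (border '')
j=6 s[j]='b': π[6]=0 (border '')
j=7 s[j]='b': π[7]=0 (border '')
j=8 s[j]='d': π[8]=0 (border '')
j=9 s[j]='d': π[9]=0 (border '')
j=10 s[j]='a': π[10]=1 (border 'a')
j=11 s[j]='c': k: 1→0; π[11]=0 (border '')
j=12 s[j]='e': π[12]=0 (border '')
j=13 s[j]='a': π[13]=1 (border 'a')
j=14 s[j]='d': k: 1→0; π[14]=0 (border '')
j=15 s[j]='a': π[15]=1 (border 'a')
j=16 s[j]='a': π[16]=2 (border 'aa')
j=17 s[j]='a': k: 2→1; π[17]=2 (border 'aa')
j=18 s[j]='b': k: 2→1→0; π[18]=0 (border '')
j=19 s[j]='c': π[19]=0 (border '')
j=20 s[j]='a': π[20]=1 (border 'a')
j=21 s[j]='e': k: 1→0; π[21]=0 (border '')
j=22 s[j]='c': π[22]=0 (border '')
j=23 s[j]='e': π[23]=0 (border '')
j=24 s[j]='e': π[24]=0 (border '')
j=25 s[j]='b': π[25]=0 (border '')
j=26 s[j]='e': π[26]=0 (border '')
j=27 s[j]='a': π[27]=1 (border 'a')
j=28 s[j]='b': k: 1→0; π[28]=0 (border '')
j=29 s[j]='b': π[29]=0 (border '')
j=30 s[j]='c': π[30]=0 (border '')
j=31 s[j]='a': π[31]=1 (border 'a')
j=32 s[j]='c': k: 1→0; π[32]=0 (border '')
j=33 s[j]='e': π[33]=0 (border '')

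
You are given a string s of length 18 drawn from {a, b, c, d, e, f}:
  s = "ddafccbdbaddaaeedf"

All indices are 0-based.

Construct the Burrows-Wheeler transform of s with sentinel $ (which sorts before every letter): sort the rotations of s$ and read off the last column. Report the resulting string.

fdbaddccfddba$eeada

rank  rotation             last
    0  $ddafccbdbaddaaeedf  f
    1  aaeedf$ddafccbdbadd  d
    2  addaaeedf$ddafccbdb  b
    3  aeedf$ddafccbdbadda  a
    4  afccbdbaddaaeedf$dd  d
    5  baddaaeedf$ddafccbd  d
    6  bdbaddaaeedf$ddafcc  c
    7  cbdbaddaaeedf$ddafc  c
    8  ccbdbaddaaeedf$ddaf  f
    9  daaeedf$ddafccbdbad  d
   10  dafccbdbaddaaeedf$d  d
   11  dbaddaaeedf$ddafccb  b
   12  ddaaeedf$ddafccbdba  a
   13  ddafccbdbaddaaeedf$  $
   14  df$ddafccbdbaddaaee  e
   15  edf$ddafccbdbaddaae  e
   16  eedf$ddafccbdbaddaa  a
   17  f$ddafccbdbaddaaeed  d
   18  fccbdbaddaaeedf$dda  a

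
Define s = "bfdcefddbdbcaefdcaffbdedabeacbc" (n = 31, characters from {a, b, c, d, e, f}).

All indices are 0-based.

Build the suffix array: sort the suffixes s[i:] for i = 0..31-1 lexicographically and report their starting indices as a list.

[24, 27, 12, 17, 29, 10, 8, 20, 25, 0, 30, 11, 16, 28, 3, 23, 9, 7, 15, 2, 6, 21, 26, 22, 13, 4, 19, 14, 1, 5, 18]

rank | idx | suffix
   0 |  24 | abeacbc
   1 |  27 | acbc
   2 |  12 | aefdcaffbdedabeacbc
   3 |  17 | affbdedabeacbc
   4 |  29 | bc
   5 |  10 | bcaefdcaffbdedabeacbc
   6 |   8 | bdbcaefdcaffbdedabeacbc
   7 |  20 | bdedabeacbc
   8 |  25 | beacbc
   9 |   0 | bfdcefddbdbcaefdcaffbdedabeacbc
  10 |  30 | c
  11 |  11 | caefdcaffbdedabeacbc
  12 |  16 | caffbdedabeacbc
  13 |  28 | cbc
  14 |   3 | cefddbdbcaefdcaffbdedabeacbc
  15 |  23 | dabeacbc
  16 |   9 | dbcaefdcaffbdedabeacbc
  17 |   7 | dbdbcaefdcaffbdedabeacbc
  18 |  15 | dcaffbdedabeacbc
  19 |   2 | dcefddbdbcaefdcaffbdedabeacbc
  20 |   6 | ddbdbcaefdcaffbdedabeacbc
  21 |  21 | dedabeacbc
  22 |  26 | eacbc
  23 |  22 | edabeacbc
  24 |  13 | efdcaffbdedabeacbc
  25 |   4 | efddbdbcaefdcaffbdedabeacbc
  26 |  19 | fbdedabeacbc
  27 |  14 | fdcaffbdedabeacbc
  28 |   1 | fdcefddbdbcaefdcaffbdedabeacbc
  29 |   5 | fddbdbcaefdcaffbdedabeacbc
  30 |  18 | ffbdedabeacbc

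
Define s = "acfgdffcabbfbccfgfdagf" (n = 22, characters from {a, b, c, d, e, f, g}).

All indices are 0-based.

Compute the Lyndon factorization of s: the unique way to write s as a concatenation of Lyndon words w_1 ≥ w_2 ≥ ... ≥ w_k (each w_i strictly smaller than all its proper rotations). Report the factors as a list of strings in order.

emit factor 1: 'acfgdffc' (i=0, period=8)
emit factor 2: 'abbfbccfgfdagf' (i=8, period=14)

["acfgdffc", "abbfbccfgfdagf"]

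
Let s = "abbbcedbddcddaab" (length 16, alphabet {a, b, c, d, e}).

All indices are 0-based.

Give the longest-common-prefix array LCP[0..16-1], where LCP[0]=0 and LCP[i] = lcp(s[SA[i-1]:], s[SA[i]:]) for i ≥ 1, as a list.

rank→(start, suffix):
  0 → (13, 'aab')
  1 → (14, 'ab')
  2 → (0, 'abbbcedbddcddaab')
  3 → (15, 'b')
  4 → (1, 'bbbcedbddcddaab')
  5 → (2, 'bbcedbddcddaab')
  6 → (3, 'bcedbddcddaab')
  7 → (7, 'bddcddaab')
  8 → (10, 'cddaab')
  9 → (4, 'cedbddcddaab')
  10 → (12, 'daab')
  11 → (6, 'dbddcddaab')
  12 → (9, 'dcddaab')
  13 → (11, 'ddaab')
  14 → (8, 'ddcddaab')
  15 → (5, 'edbddcddaab')

SA = [13, 14, 0, 15, 1, 2, 3, 7, 10, 4, 12, 6, 9, 11, 8, 5]
i: (SA[i-1],SA[i]) lcp shared
  1: (13,14) 1 'a'
  2: (14,0) 2 'ab'
  3: (0,15) 0 ''
  4: (15,1) 1 'b'
  5: (1,2) 2 'bb'
  6: (2,3) 1 'b'
  7: (3,7) 1 'b'
  8: (7,10) 0 ''
  9: (10,4) 1 'c'
  10: (4,12) 0 ''
  11: (12,6) 1 'd'
  12: (6,9) 1 'd'
  13: (9,11) 1 'd'
  14: (11,8) 2 'dd'
  15: (8,5) 0 ''

[0, 1, 2, 0, 1, 2, 1, 1, 0, 1, 0, 1, 1, 1, 2, 0]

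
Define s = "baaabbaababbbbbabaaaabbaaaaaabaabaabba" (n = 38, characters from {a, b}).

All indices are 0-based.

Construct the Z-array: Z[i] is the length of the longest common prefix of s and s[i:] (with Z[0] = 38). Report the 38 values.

Z[0]=38
i=1: i≥r, start 0; Z[1]=0
i=2: i≥r, start 0; Z[2]=0
i=3: i≥r, start 0; Z[3]=0
i=4: i≥r, start 0; Z[4]=1 extend→box=[4,5)
i=5: i≥r, start 0; Z[5]=3 extend→box=[5,8)
i=6: min(r-i=2, Z[1]=0)=0; Z[6]=0
i=7: min(r-i=1, Z[2]=0)=0; Z[7]=0
i=8: i≥r, start 0; Z[8]=2 extend→box=[8,10)
i=9: min(r-i=1, Z[1]=0)=0; Z[9]=0
i=10: i≥r, start 0; Z[10]=1 extend→box=[10,11)
i=11: i≥r, start 0; Z[11]=1 extend→box=[11,12)
i=12: i≥r, start 0; Z[12]=1 extend→box=[12,13)
i=13: i≥r, start 0; Z[13]=1 extend→box=[13,14)
i=14: i≥r, start 0; Z[14]=2 extend→box=[14,16)
i=15: min(r-i=1, Z[1]=0)=0; Z[15]=0
i=16: i≥r, start 0; Z[16]=4 extend→box=[16,20)
i=17: min(r-i=3, Z[1]=0)=0; Z[17]=0
i=18: min(r-i=2, Z[2]=0)=0; Z[18]=0
i=19: min(r-i=1, Z[3]=0)=0; Z[19]=0
i=20: i≥r, start 0; Z[20]=0
i=21: i≥r, start 0; Z[21]=1 extend→box=[21,22)
i=22: i≥r, start 0; Z[22]=4 extend→box=[22,26)
i=23: min(r-i=3, Z[1]=0)=0; Z[23]=0
i=24: min(r-i=2, Z[2]=0)=0; Z[24]=0
i=25: min(r-i=1, Z[3]=0)=0; Z[25]=0
i=26: i≥r, start 0; Z[26]=0
i=27: i≥r, start 0; Z[27]=0
i=28: i≥r, start 0; Z[28]=0
i=29: i≥r, start 0; Z[29]=3 extend→box=[29,32)
i=30: min(r-i=2, Z[1]=0)=0; Z[30]=0
i=31: min(r-i=1, Z[2]=0)=0; Z[31]=0
i=32: i≥r, start 0; Z[32]=3 extend→box=[32,35)
i=33: min(r-i=2, Z[1]=0)=0; Z[33]=0
i=34: min(r-i=1, Z[2]=0)=0; Z[34]=0
i=35: i≥r, start 0; Z[35]=1 extend→box=[35,36)
i=36: i≥r, start 0; Z[36]=2 extend→box=[36,38)
i=37: min(r-i=1, Z[1]=0)=0; Z[37]=0

[38, 0, 0, 0, 1, 3, 0, 0, 2, 0, 1, 1, 1, 1, 2, 0, 4, 0, 0, 0, 0, 1, 4, 0, 0, 0, 0, 0, 0, 3, 0, 0, 3, 0, 0, 1, 2, 0]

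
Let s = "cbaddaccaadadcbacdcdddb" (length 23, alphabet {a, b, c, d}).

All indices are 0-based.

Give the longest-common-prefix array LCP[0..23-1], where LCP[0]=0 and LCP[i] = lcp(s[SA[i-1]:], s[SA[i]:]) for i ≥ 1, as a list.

rank→(start, suffix):
  0 → (8, 'aadadcbacdcdddb')
  1 → (5, 'accaadadcbacdcdddb')
  2 → (15, 'acdcdddb')
  3 → (9, 'adadcbacdcdddb')
  4 → (11, 'adcbacdcdddb')
  5 → (2, 'addaccaadadcbacdcdddb')
  6 → (22, 'b')
  7 → (14, 'bacdcdddb')
  8 → (1, 'baddaccaadadcbacdcdddb')
  9 → (7, 'caadadcbacdcdddb')
  10 → (13, 'cbacdcdddb')
  11 → (0, 'cbaddaccaadadcbacdcdddb')
  12 → (6, 'ccaadadcbacdcdddb')
  13 → (16, 'cdcdddb')
  14 → (18, 'cdddb')
  15 → (4, 'daccaadadcbacdcdddb')
  16 → (10, 'dadcbacdcdddb')
  17 → (21, 'db')
  18 → (12, 'dcbacdcdddb')
  19 → (17, 'dcdddb')
  20 → (3, 'ddaccaadadcbacdcdddb')
  21 → (20, 'ddb')
  22 → (19, 'dddb')

SA = [8, 5, 15, 9, 11, 2, 22, 14, 1, 7, 13, 0, 6, 16, 18, 4, 10, 21, 12, 17, 3, 20, 19]
rank  pair      lcp
   1  s[8:],s[5:]  1  'a'
   2  s[5:],s[15:]  2  'ac'
   3  s[15:],s[9:]  1  'a'
   4  s[9:],s[11:]  2  'ad'
   5  s[11:],s[2:]  2  'ad'
   6  s[2:],s[22:]  0  ''
   7  s[22:],s[14:]  1  'b'
   8  s[14:],s[1:]  2  'ba'
   9  s[1:],s[7:]  0  ''
  10  s[7:],s[13:]  1  'c'
  11  s[13:],s[0:]  3  'cba'
  12  s[0:],s[6:]  1  'c'
  13  s[6:],s[16:]  1  'c'
  14  s[16:],s[18:]  2  'cd'
  15  s[18:],s[4:]  0  ''
  16  s[4:],s[10:]  2  'da'
  17  s[10:],s[21:]  1  'd'
  18  s[21:],s[12:]  1  'd'
  19  s[12:],s[17:]  2  'dc'
  20  s[17:],s[3:]  1  'd'
  21  s[3:],s[20:]  2  'dd'
  22  s[20:],s[19:]  2  'dd'

[0, 1, 2, 1, 2, 2, 0, 1, 2, 0, 1, 3, 1, 1, 2, 0, 2, 1, 1, 2, 1, 2, 2]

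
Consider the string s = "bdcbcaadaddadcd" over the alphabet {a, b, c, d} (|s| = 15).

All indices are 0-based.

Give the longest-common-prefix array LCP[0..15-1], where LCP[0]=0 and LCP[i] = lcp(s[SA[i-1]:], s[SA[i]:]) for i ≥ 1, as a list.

[0, 1, 2, 2, 0, 1, 0, 1, 1, 0, 1, 3, 1, 2, 1]

sorted suffixes:
  #0 SA[0]=5  'aadaddadcd'
  #1 SA[1]=6  'adaddadcd'
  #2 SA[2]=11  'adcd'
  #3 SA[3]=8  'addadcd'
  #4 SA[4]=3  'bcaadaddadcd'
  #5 SA[5]=0  'bdcbcaadaddadcd'
  #6 SA[6]=4  'caadaddadcd'
  #7 SA[7]=2  'cbcaadaddadcd'
  #8 SA[8]=13  'cd'
  #9 SA[9]=14  'd'
  #10 SA[10]=10  'dadcd'
  #11 SA[11]=7  'daddadcd'
  #12 SA[12]=1  'dcbcaadaddadcd'
  #13 SA[13]=12  'dcd'
  #14 SA[14]=9  'ddadcd'

SA = [5, 6, 11, 8, 3, 0, 4, 2, 13, 14, 10, 7, 1, 12, 9]
rank  pair      lcp
   1  s[5:],s[6:]  1  'a'
   2  s[6:],s[11:]  2  'ad'
   3  s[11:],s[8:]  2  'ad'
   4  s[8:],s[3:]  0  ''
   5  s[3:],s[0:]  1  'b'
   6  s[0:],s[4:]  0  ''
   7  s[4:],s[2:]  1  'c'
   8  s[2:],s[13:]  1  'c'
   9  s[13:],s[14:]  0  ''
  10  s[14:],s[10:]  1  'd'
  11  s[10:],s[7:]  3  'dad'
  12  s[7:],s[1:]  1  'd'
  13  s[1:],s[12:]  2  'dc'
  14  s[12:],s[9:]  1  'd'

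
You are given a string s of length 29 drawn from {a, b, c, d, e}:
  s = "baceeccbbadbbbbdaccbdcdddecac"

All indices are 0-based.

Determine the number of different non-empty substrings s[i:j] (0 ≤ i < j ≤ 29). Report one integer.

398

rank→(start, suffix):
  0 → (27, 'ac')
  1 → (16, 'accbdcdddecac')
  2 → (1, 'aceeccbbadbbbbdaccbdcdddecac')
  3 → (9, 'adbbbbdaccbdcdddecac')
  4 → (0, 'baceeccbbadbbbbdaccbdcdddecac')
  5 → (8, 'badbbbbdaccbdcdddecac')
  6 → (7, 'bbadbbbbdaccbdcdddecac')
  7 → (11, 'bbbbdaccbdcdddecac')
  8 → (12, 'bbbdaccbdcdddecac')
  9 → (13, 'bbdaccbdcdddecac')
  10 → (14, 'bdaccbdcdddecac')
  11 → (19, 'bdcdddecac')
  12 → (28, 'c')
  13 → (26, 'cac')
  14 → (6, 'cbbadbbbbdaccbdcdddecac')
  15 → (18, 'cbdcdddecac')
  16 → (5, 'ccbbadbbbbdaccbdcdddecac')
  17 → (17, 'ccbdcdddecac')
  18 → (21, 'cdddecac')
  19 → (2, 'ceeccbbadbbbbdaccbdcdddecac')
  20 → (15, 'daccbdcdddecac')
  21 → (10, 'dbbbbdaccbdcdddecac')
  22 → (20, 'dcdddecac')
  23 → (22, 'dddecac')
  24 → (23, 'ddecac')
  25 → (24, 'decac')
  26 → (25, 'ecac')
  27 → (4, 'eccbbadbbbbdaccbdcdddecac')
  28 → (3, 'eeccbbadbbbbdaccbdcdddecac')

SA = [27, 16, 1, 9, 0, 8, 7, 11, 12, 13, 14, 19, 28, 26, 6, 18, 5, 17, 21, 2, 15, 10, 20, 22, 23, 24, 25, 4, 3]
[i] adj suffixes → lcp
  [1] 27/16 → 2 ('ac')
  [2] 16/1 → 2 ('ac')
  [3] 1/9 → 1 ('a')
  [4] 9/0 → 0 ('')
  [5] 0/8 → 2 ('ba')
  [6] 8/7 → 1 ('b')
  [7] 7/11 → 2 ('bb')
  [8] 11/12 → 3 ('bbb')
  [9] 12/13 → 2 ('bb')
  [10] 13/14 → 1 ('b')
  [11] 14/19 → 2 ('bd')
  [12] 19/28 → 0 ('')
  [13] 28/26 → 1 ('c')
  [14] 26/6 → 1 ('c')
  [15] 6/18 → 2 ('cb')
  [16] 18/5 → 1 ('c')
  [17] 5/17 → 3 ('ccb')
  [18] 17/21 → 1 ('c')
  [19] 21/2 → 1 ('c')
  [20] 2/15 → 0 ('')
  [21] 15/10 → 1 ('d')
  [22] 10/20 → 1 ('d')
  [23] 20/22 → 1 ('d')
  [24] 22/23 → 2 ('dd')
  [25] 23/24 → 1 ('d')
  [26] 24/25 → 0 ('')
  [27] 25/4 → 2 ('ec')
  [28] 4/3 → 1 ('e')

n(n+1)/2 = 29·30/2 = 435
Σ LCP = 0 + 2 + 2 + 1 + 0 + 2 + 1 + 2 + 3 + 2 + 1 + 2 + 0 + 1 + 1 + 2 + 1 + 3 + 1 + 1 + 0 + 1 + 1 + 1 + 2 + 1 + 0 + 2 + 1 = 37
distinct = 435 − 37 = 398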